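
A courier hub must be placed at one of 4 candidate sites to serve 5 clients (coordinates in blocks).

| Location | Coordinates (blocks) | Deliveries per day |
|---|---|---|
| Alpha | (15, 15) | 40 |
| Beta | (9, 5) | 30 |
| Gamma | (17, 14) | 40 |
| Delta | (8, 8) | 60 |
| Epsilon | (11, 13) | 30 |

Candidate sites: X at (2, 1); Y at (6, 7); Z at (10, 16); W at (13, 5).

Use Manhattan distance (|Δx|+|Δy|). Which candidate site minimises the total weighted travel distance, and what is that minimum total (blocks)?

Total weighted distance at each candidate:
  X (2, 1): total = 3940
  Y (6, 7): total = 2060
  Z (10, 16): total = 1680
  W (13, 5): total = 1900
Minimum is at Z with total 1680 blocks.

Z, total 1680 blocks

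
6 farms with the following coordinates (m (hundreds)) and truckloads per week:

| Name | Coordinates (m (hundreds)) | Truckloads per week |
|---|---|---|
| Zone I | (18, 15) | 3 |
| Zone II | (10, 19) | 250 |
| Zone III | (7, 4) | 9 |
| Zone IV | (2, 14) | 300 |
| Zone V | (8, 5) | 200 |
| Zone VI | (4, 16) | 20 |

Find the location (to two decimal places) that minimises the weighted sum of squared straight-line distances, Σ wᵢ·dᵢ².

(6.26, 13.24)

The minimiser of Σwᵢ‖p−pᵢ‖² is the weighted centroid p* = (Σwᵢpᵢ)/(Σwᵢ).
Σwᵢ = 782.
Σwᵢxᵢ = 3·18 + 250·10 + 9·7 + 300·2 + 200·8 + 20·4 = 4897.
Σwᵢyᵢ = 3·15 + 250·19 + 9·4 + 300·14 + 200·5 + 20·16 = 10351.
x* = 4897/782 = 6.26, y* = 10351/782 = 13.24.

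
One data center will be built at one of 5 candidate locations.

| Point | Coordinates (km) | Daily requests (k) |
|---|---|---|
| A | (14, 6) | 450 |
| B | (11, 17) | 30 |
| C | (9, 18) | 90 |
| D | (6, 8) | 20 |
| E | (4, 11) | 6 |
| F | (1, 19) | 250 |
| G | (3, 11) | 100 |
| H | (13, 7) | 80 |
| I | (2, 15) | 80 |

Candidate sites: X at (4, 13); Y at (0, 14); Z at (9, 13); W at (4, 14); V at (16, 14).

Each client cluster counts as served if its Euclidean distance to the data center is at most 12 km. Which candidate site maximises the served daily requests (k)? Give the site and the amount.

Coverage radius r = 12 km; a point is covered iff (Δx)²+(Δy)² ≤ 12² = 144.
  X (4, 13): covers {B, C, D, E, F, G, H, I} → 656
  Y (0, 14): covers {B, C, D, E, F, G, I} → 576
  Z (9, 13): covers {A, B, C, D, E, F, G, H, I} → 1106
  W (4, 14): covers {B, C, D, E, F, G, H, I} → 656
  V (16, 14): covers {A, B, C, D, H} → 670
Maximum coverage at Z: 1106 daily requests (k).

Z, covering 1106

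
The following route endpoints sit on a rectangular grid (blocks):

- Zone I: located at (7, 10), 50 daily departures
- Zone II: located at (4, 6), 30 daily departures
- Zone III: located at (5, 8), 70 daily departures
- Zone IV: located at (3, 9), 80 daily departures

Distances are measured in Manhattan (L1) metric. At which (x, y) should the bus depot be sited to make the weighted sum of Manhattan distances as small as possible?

(5, 9)

Manhattan distance separates: Σwᵢ(|x−xᵢ|+|y−yᵢ|) = Σwᵢ|x−xᵢ| + Σwᵢ|y−yᵢ|, so x and y are optimised independently as 1-D weighted medians.
Total weight W = 230; half = 115.
x-coordinate, sorted with cumulative weight:
  x=3 (Zone IV, w=80) cum 80
  x=4 (Zone II, w=30) cum 110
  x=5 (Zone III, w=70) cum 180  ← median
  x=7 (Zone I, w=50) cum 230
⇒ x* = 5
y-coordinate, sorted with cumulative weight:
  y=6 (Zone II, w=30) cum 30
  y=8 (Zone III, w=70) cum 100
  y=9 (Zone IV, w=80) cum 180  ← median
  y=10 (Zone I, w=50) cum 230
⇒ y* = 9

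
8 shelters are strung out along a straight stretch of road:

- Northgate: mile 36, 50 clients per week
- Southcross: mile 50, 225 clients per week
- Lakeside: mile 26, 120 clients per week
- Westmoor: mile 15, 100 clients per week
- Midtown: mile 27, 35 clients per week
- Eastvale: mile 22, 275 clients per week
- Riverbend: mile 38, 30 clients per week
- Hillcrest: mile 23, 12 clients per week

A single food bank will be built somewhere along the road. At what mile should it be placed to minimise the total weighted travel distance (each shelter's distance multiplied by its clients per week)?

x = 26

For a sum of weighted absolute distances on a line, the optimum is the weighted median (not the mean). Total weight W = 847; half-weight = 423.5.
Sort by position and accumulate weight:
  mile 15 (Westmoor, w=100) → cum 100
  mile 22 (Eastvale, w=275) → cum 375
  mile 23 (Hillcrest, w=12) → cum 387
  mile 26 (Lakeside, w=120) → cum 507  ≥ 423.5 → median here
  mile 27 (Midtown, w=35) → cum 542
  mile 36 (Northgate, w=50) → cum 592
  mile 38 (Riverbend, w=30) → cum 622
  mile 50 (Southcross, w=225) → cum 847
Optimal location: mile 26.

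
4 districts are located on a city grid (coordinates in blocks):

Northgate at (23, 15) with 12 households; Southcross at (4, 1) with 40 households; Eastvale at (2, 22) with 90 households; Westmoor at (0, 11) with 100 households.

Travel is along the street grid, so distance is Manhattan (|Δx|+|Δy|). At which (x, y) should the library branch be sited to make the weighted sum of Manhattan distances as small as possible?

(2, 11)

Manhattan distance separates: Σwᵢ(|x−xᵢ|+|y−yᵢ|) = Σwᵢ|x−xᵢ| + Σwᵢ|y−yᵢ|, so x and y are optimised independently as 1-D weighted medians.
Total weight W = 242; half = 121.
x-coordinate, sorted with cumulative weight:
  x=0 (Westmoor, w=100) cum 100
  x=2 (Eastvale, w=90) cum 190  ← median
  x=4 (Southcross, w=40) cum 230
  x=23 (Northgate, w=12) cum 242
⇒ x* = 2
y-coordinate, sorted with cumulative weight:
  y=1 (Southcross, w=40) cum 40
  y=11 (Westmoor, w=100) cum 140  ← median
  y=15 (Northgate, w=12) cum 152
  y=22 (Eastvale, w=90) cum 242
⇒ y* = 11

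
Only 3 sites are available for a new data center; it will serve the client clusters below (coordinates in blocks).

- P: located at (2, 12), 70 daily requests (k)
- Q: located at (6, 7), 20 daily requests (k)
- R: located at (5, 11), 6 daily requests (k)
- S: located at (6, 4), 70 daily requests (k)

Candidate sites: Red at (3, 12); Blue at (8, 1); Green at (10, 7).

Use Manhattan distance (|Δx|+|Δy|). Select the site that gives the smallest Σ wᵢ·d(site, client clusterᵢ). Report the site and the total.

Total weighted distance at each candidate:
  Red (3, 12): total = 1018
  Blue (8, 1): total = 1778
  Green (10, 7): total = 1534
Minimum is at Red with total 1018 blocks.

Red, total 1018 blocks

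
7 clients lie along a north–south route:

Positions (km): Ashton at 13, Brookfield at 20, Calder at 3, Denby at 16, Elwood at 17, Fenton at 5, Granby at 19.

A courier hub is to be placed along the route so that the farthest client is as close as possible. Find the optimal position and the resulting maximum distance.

location 11.5, max distance 8.5

The 1-center on a line is the midpoint of the two extreme points: leftmost at 3, rightmost at 20.
Optimal location = (3 + 20)/2 = 11.5; maximum distance = (20 − 3)/2 = 8.5.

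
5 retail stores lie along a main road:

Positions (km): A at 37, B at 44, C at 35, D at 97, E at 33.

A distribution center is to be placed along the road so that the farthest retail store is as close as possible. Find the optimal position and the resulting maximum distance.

The 1-center on a line is the midpoint of the two extreme points: leftmost at 33, rightmost at 97.
Optimal location = (33 + 97)/2 = 65; maximum distance = (97 − 33)/2 = 32.

location 65, max distance 32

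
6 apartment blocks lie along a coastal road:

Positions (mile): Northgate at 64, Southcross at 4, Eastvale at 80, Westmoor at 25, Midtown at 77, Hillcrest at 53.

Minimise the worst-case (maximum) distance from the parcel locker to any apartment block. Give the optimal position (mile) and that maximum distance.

location 42, max distance 38

The 1-center on a line is the midpoint of the two extreme points: leftmost at 4, rightmost at 80.
Optimal location = (4 + 80)/2 = 42; maximum distance = (80 − 4)/2 = 38.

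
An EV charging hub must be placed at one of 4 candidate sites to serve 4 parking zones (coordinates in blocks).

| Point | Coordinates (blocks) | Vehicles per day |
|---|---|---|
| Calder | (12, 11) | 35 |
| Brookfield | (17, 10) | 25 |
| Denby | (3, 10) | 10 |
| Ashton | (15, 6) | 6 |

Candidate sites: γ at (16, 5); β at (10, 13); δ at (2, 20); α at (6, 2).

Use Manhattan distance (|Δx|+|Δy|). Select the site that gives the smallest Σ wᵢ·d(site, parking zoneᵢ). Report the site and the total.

β, total 562 blocks

Total weighted distance at each candidate:
  γ (16, 5): total = 692
  β (10, 13): total = 562
  δ (2, 20): total = 1562
  α (6, 2): total = 1188
Minimum is at β with total 562 blocks.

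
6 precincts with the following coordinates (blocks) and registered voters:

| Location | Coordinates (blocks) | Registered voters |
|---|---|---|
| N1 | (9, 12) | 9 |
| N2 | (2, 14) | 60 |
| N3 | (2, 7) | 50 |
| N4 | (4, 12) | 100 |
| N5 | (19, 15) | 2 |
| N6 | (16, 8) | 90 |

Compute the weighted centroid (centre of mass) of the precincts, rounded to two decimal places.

(7.01, 10.44)

The minimiser of Σwᵢ‖p−pᵢ‖² is the weighted centroid p* = (Σwᵢpᵢ)/(Σwᵢ).
Σwᵢ = 311.
Σwᵢxᵢ = 9·9 + 60·2 + 50·2 + 100·4 + 2·19 + 90·16 = 2179.
Σwᵢyᵢ = 9·12 + 60·14 + 50·7 + 100·12 + 2·15 + 90·8 = 3248.
x* = 2179/311 = 7.01, y* = 3248/311 = 10.44.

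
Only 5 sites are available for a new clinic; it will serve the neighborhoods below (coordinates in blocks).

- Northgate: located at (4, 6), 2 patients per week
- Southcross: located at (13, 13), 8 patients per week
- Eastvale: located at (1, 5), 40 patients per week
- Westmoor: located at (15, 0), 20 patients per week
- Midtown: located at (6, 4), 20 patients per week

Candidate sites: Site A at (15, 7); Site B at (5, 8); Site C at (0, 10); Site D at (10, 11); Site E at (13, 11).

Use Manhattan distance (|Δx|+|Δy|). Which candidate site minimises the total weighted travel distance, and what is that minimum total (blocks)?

Site B, total 850 blocks

Total weighted distance at each candidate:
  Site A (15, 7): total = 1108
  Site B (5, 8): total = 850
  Site C (0, 10): total = 1124
  Site D (10, 11): total = 1202
  Site E (13, 11): total = 1304
Minimum is at Site B with total 850 blocks.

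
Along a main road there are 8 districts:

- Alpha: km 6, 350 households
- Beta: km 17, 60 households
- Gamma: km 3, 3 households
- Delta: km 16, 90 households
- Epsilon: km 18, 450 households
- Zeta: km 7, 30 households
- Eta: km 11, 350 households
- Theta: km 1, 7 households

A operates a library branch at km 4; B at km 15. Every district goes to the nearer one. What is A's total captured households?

390

The indifferent point is the midpoint (4+15)/2 = 9.5; districts left of it (closer to A at 4) go to A, those right go to B.
  Theta at 1 (w=7) → A
  Gamma at 3 (w=3) → A
  Alpha at 6 (w=350) → A
  Zeta at 7 (w=30) → A
  Eta at 11 (w=350) → B
  Delta at 16 (w=90) → B
  Beta at 17 (w=60) → B
  Epsilon at 18 (w=450) → B
A captures 390; B captures 950.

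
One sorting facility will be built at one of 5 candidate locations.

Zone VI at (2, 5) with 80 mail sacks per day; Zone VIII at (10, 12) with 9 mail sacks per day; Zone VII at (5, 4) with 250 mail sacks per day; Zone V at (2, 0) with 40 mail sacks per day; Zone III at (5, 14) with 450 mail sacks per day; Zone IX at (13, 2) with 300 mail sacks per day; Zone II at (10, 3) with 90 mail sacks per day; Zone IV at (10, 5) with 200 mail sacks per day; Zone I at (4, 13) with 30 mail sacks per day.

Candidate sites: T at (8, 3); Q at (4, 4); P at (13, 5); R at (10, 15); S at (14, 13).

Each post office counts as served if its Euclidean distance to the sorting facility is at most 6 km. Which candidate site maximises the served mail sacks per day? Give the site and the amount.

T, covering 840

Coverage radius r = 6 km; a point is covered iff (Δx)²+(Δy)² ≤ 6² = 36.
  T (8, 3): covers {Zone VII, Zone IX, Zone II, Zone IV} → 840
  Q (4, 4): covers {Zone VI, Zone VII, Zone V} → 370
  P (13, 5): covers {Zone IX, Zone II, Zone IV} → 590
  R (10, 15): covers {Zone VIII, Zone III} → 459
  S (14, 13): covers {Zone VIII} → 9
Maximum coverage at T: 840 mail sacks per day.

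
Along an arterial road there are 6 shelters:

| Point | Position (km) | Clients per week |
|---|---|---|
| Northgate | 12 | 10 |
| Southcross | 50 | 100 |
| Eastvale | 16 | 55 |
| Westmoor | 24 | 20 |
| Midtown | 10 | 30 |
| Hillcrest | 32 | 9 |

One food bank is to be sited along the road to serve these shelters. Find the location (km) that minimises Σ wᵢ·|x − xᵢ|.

For a sum of weighted absolute distances on a line, the optimum is the weighted median (not the mean). Total weight W = 224; half-weight = 112.
Sort by position and accumulate weight:
  km 10 (Midtown, w=30) → cum 30
  km 12 (Northgate, w=10) → cum 40
  km 16 (Eastvale, w=55) → cum 95
  km 24 (Westmoor, w=20) → cum 115  ≥ 112 → median here
  km 32 (Hillcrest, w=9) → cum 124
  km 50 (Southcross, w=100) → cum 224
Optimal location: km 24.

x = 24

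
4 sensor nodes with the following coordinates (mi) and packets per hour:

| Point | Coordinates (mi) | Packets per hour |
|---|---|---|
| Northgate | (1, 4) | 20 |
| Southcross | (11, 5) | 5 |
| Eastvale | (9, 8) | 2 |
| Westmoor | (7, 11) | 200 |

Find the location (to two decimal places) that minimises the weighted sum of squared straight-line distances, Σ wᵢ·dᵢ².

(6.58, 10.22)

The minimiser of Σwᵢ‖p−pᵢ‖² is the weighted centroid p* = (Σwᵢpᵢ)/(Σwᵢ).
Σwᵢ = 227.
Σwᵢxᵢ = 20·1 + 5·11 + 2·9 + 200·7 = 1493.
Σwᵢyᵢ = 20·4 + 5·5 + 2·8 + 200·11 = 2321.
x* = 1493/227 = 6.58, y* = 2321/227 = 10.22.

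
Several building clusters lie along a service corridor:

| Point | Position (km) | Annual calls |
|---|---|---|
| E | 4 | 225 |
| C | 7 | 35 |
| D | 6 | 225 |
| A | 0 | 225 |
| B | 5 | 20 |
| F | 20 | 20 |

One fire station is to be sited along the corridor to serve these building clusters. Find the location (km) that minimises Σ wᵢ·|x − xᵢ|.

For a sum of weighted absolute distances on a line, the optimum is the weighted median (not the mean). Total weight W = 750; half-weight = 375.
Sort by position and accumulate weight:
  km 0 (A, w=225) → cum 225
  km 4 (E, w=225) → cum 450  ≥ 375 → median here
  km 5 (B, w=20) → cum 470
  km 6 (D, w=225) → cum 695
  km 7 (C, w=35) → cum 730
  km 20 (F, w=20) → cum 750
Optimal location: km 4.

x = 4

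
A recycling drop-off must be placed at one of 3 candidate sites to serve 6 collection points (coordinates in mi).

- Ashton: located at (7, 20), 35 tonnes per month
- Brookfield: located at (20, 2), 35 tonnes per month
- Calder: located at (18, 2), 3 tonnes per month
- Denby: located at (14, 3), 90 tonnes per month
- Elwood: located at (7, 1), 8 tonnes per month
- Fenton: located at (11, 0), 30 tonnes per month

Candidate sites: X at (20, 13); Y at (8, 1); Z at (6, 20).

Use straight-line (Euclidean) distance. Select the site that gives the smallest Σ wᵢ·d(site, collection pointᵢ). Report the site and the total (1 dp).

Total weighted distance at each candidate:
  X (20, 13): total = 2600.8
  Y (8, 1): total = 1789.6
  Z (6, 20): total = 3359.6
Minimum is at Y with total 1789.6 mi.

Y, total 1789.6 mi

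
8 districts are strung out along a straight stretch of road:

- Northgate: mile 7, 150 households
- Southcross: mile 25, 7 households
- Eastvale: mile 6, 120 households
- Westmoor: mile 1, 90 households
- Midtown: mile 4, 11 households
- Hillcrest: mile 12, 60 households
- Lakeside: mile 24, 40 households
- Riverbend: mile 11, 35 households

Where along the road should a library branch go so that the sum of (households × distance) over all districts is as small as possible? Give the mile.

x = 7

For a sum of weighted absolute distances on a line, the optimum is the weighted median (not the mean). Total weight W = 513; half-weight = 256.5.
Sort by position and accumulate weight:
  mile 1 (Westmoor, w=90) → cum 90
  mile 4 (Midtown, w=11) → cum 101
  mile 6 (Eastvale, w=120) → cum 221
  mile 7 (Northgate, w=150) → cum 371  ≥ 256.5 → median here
  mile 11 (Riverbend, w=35) → cum 406
  mile 12 (Hillcrest, w=60) → cum 466
  mile 24 (Lakeside, w=40) → cum 506
  mile 25 (Southcross, w=7) → cum 513
Optimal location: mile 7.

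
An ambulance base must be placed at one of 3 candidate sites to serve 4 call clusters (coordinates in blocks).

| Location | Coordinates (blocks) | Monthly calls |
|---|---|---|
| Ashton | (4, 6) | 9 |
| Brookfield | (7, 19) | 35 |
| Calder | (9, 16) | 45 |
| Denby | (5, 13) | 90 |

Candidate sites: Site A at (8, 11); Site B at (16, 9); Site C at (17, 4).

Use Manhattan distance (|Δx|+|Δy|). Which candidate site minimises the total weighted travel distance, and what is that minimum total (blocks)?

Site A, total 1116 blocks

Total weighted distance at each candidate:
  Site A (8, 11): total = 1116
  Site B (16, 9): total = 2780
  Site C (17, 4): total = 3800
Minimum is at Site A with total 1116 blocks.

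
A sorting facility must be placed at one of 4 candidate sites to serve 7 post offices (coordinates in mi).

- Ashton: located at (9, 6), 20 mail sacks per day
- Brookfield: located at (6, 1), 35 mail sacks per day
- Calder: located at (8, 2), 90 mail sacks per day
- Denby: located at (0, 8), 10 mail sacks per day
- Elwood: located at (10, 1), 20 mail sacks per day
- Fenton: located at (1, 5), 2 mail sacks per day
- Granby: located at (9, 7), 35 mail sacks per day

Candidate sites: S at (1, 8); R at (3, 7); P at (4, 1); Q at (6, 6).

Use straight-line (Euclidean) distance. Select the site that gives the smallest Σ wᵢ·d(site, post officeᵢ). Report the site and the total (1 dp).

Total weighted distance at each candidate:
  S (1, 8): total = 1822.0
  R (3, 7): total = 1424.5
  P (4, 1): total = 1066.5
  Q (6, 6): total = 949.7
Minimum is at Q with total 949.7 mi.

Q, total 949.7 mi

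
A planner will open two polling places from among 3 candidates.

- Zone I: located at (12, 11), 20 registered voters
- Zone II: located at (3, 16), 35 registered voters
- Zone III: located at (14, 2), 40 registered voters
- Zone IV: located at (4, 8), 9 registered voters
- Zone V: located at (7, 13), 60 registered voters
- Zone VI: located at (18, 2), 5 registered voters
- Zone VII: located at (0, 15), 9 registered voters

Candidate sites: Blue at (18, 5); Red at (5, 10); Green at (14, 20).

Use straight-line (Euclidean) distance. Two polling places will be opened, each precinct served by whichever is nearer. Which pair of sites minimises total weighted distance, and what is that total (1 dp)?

Evaluate every pair (each demand assigned to the nearer of the two):
  {Blue, Red}: total = 877.9
  {Red, Green}: total = 1220.9
  {Blue, Green}: total = 1651.0
Best pair: {Blue, Red} with total 877.9.

{Blue, Red}, total 877.9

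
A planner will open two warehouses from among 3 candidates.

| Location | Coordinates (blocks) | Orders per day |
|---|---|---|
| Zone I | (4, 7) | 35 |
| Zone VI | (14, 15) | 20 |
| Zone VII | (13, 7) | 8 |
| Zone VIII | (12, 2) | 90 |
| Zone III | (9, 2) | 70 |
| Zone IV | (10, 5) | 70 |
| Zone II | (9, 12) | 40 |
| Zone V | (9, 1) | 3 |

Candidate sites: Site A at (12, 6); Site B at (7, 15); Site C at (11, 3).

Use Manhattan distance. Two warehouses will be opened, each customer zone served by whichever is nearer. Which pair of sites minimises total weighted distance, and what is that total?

Evaluate every pair (each demand assigned to the nearer of the two):
  {Site B, Site C}: total = 1385
  {Site A, Site C}: total = 1523
  {Site A, Site B}: total = 1755
Best pair: {Site B, Site C} with total 1385.

{Site B, Site C}, total 1385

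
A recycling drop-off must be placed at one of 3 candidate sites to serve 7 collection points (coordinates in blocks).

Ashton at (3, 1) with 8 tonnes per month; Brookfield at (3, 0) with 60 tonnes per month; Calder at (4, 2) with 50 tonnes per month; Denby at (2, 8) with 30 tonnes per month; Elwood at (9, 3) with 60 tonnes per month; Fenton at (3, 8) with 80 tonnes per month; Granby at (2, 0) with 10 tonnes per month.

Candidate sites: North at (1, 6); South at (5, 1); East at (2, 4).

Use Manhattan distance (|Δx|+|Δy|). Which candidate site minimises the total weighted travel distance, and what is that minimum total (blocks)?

East, total 1572 blocks

Total weighted distance at each candidate:
  North (1, 6): total = 2026
  South (5, 1): total = 1716
  East (2, 4): total = 1572
Minimum is at East with total 1572 blocks.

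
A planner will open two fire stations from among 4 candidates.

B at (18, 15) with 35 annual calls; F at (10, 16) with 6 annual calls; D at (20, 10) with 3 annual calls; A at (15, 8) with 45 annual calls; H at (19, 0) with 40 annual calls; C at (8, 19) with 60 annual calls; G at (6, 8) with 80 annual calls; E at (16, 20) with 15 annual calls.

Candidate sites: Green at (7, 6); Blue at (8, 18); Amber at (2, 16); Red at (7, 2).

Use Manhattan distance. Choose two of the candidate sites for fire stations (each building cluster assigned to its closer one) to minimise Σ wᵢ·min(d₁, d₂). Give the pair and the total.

{Green, Blue}, total 2150

Evaluate every pair (each demand assigned to the nearer of the two):
  {Green, Blue}: total = 2150
  {Blue, Red}: total = 2499
  {Green, Amber}: total = 2914
  {Green, Red}: total = 3264
  {Amber, Red}: total = 3266
  {Blue, Amber}: total = 3634
Best pair: {Green, Blue} with total 2150.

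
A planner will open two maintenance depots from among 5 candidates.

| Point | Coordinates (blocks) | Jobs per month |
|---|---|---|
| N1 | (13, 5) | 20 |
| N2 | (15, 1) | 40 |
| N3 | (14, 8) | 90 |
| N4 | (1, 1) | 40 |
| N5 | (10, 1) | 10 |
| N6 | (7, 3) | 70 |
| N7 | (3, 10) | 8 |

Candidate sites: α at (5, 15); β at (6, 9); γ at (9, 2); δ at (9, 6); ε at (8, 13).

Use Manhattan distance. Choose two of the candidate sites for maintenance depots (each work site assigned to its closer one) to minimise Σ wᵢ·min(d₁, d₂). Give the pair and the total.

{γ, δ}, total 1680

Evaluate every pair (each demand assigned to the nearer of the two):
  {γ, δ}: total = 1680
  {β, γ}: total = 1852
  {α, γ}: total = 2056
  {γ, ε}: total = 2064
  {β, δ}: total = 2132
  {α, δ}: total = 2156
  {δ, ε}: total = 2164
  {α, β}: total = 2872
  {β, ε}: total = 2872
  {α, ε}: total = 3696
Best pair: {γ, δ} with total 1680.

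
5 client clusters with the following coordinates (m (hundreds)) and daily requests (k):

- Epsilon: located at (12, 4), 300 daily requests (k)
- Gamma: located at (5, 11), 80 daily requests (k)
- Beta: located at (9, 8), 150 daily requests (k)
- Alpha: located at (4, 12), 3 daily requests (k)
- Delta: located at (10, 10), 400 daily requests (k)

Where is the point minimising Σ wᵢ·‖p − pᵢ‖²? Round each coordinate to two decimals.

The minimiser of Σwᵢ‖p−pᵢ‖² is the weighted centroid p* = (Σwᵢpᵢ)/(Σwᵢ).
Σwᵢ = 933.
Σwᵢxᵢ = 300·12 + 80·5 + 150·9 + 3·4 + 400·10 = 9362.
Σwᵢyᵢ = 300·4 + 80·11 + 150·8 + 3·12 + 400·10 = 7316.
x* = 9362/933 = 10.03, y* = 7316/933 = 7.84.

(10.03, 7.84)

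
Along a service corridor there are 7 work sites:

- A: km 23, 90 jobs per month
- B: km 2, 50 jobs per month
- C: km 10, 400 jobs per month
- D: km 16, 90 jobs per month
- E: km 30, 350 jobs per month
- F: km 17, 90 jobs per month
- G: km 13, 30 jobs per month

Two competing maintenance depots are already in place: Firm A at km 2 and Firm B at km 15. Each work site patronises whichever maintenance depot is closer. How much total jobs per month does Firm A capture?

The indifferent point is the midpoint (2+15)/2 = 8.5; work sites left of it (closer to Firm A at 2) go to Firm A, those right go to Firm B.
  B at 2 (w=50) → Firm A
  C at 10 (w=400) → Firm B
  G at 13 (w=30) → Firm B
  D at 16 (w=90) → Firm B
  F at 17 (w=90) → Firm B
  A at 23 (w=90) → Firm B
  E at 30 (w=350) → Firm B
Firm A captures 50; Firm B captures 1050.

50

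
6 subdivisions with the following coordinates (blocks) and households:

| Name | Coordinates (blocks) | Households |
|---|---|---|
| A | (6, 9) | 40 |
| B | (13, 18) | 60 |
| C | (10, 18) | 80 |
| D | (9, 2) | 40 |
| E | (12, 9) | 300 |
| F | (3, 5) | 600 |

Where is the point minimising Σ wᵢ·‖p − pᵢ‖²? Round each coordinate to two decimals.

The minimiser of Σwᵢ‖p−pᵢ‖² is the weighted centroid p* = (Σwᵢpᵢ)/(Σwᵢ).
Σwᵢ = 1120.
Σwᵢxᵢ = 40·6 + 60·13 + 80·10 + 40·9 + 300·12 + 600·3 = 7580.
Σwᵢyᵢ = 40·9 + 60·18 + 80·18 + 40·2 + 300·9 + 600·5 = 8660.
x* = 7580/1120 = 6.77, y* = 8660/1120 = 7.73.

(6.77, 7.73)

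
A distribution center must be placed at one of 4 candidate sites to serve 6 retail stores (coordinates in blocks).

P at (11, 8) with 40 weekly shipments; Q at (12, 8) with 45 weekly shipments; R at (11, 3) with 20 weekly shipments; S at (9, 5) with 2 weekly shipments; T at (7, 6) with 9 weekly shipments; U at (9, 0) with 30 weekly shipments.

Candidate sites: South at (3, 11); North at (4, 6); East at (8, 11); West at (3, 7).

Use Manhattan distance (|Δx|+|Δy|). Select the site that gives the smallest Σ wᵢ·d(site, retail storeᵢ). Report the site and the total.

Total weighted distance at each candidate:
  South (3, 11): total = 1915
  North (4, 6): total = 1379
  East (8, 11): total = 1203
  West (3, 7): total = 1501
Minimum is at East with total 1203 blocks.

East, total 1203 blocks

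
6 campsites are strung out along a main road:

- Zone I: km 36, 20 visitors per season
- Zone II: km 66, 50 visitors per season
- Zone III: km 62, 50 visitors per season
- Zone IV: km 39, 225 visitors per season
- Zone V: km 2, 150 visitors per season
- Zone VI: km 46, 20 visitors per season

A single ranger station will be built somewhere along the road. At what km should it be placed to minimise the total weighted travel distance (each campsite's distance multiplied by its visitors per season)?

x = 39

For a sum of weighted absolute distances on a line, the optimum is the weighted median (not the mean). Total weight W = 515; half-weight = 257.5.
Sort by position and accumulate weight:
  km 2 (Zone V, w=150) → cum 150
  km 36 (Zone I, w=20) → cum 170
  km 39 (Zone IV, w=225) → cum 395  ≥ 257.5 → median here
  km 46 (Zone VI, w=20) → cum 415
  km 62 (Zone III, w=50) → cum 465
  km 66 (Zone II, w=50) → cum 515
Optimal location: km 39.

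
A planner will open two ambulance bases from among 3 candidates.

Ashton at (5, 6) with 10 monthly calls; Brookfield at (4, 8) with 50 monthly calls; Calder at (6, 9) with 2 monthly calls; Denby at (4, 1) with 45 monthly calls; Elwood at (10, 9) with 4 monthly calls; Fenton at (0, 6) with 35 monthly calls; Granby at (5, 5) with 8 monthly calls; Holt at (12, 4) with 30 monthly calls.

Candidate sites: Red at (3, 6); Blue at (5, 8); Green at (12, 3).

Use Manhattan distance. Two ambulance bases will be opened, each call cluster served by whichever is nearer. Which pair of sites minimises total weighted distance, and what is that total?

Evaluate every pair (each demand assigned to the nearer of the two):
  {Red, Green}: total = 643
  {Blue, Green}: total = 757
  {Red, Blue}: total = 827
Best pair: {Red, Green} with total 643.

{Red, Green}, total 643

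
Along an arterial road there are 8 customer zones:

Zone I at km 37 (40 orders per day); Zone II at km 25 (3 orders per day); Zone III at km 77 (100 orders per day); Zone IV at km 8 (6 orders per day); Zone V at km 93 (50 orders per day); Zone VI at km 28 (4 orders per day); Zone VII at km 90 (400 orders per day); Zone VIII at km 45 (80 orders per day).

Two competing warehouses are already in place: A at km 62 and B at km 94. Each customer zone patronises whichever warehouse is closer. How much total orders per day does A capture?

The indifferent point is the midpoint (62+94)/2 = 78; customer zones left of it (closer to A at 62) go to A, those right go to B.
  Zone IV at 8 (w=6) → A
  Zone II at 25 (w=3) → A
  Zone VI at 28 (w=4) → A
  Zone I at 37 (w=40) → A
  Zone VIII at 45 (w=80) → A
  Zone III at 77 (w=100) → A
  Zone VII at 90 (w=400) → B
  Zone V at 93 (w=50) → B
A captures 233; B captures 450.

233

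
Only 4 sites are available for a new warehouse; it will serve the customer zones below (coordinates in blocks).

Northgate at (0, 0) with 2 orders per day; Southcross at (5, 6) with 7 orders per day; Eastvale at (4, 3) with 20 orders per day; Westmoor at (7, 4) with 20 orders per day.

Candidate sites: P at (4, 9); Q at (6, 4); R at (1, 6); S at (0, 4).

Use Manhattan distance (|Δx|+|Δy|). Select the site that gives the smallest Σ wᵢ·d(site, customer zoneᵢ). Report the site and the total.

Total weighted distance at each candidate:
  P (4, 9): total = 334
  Q (6, 4): total = 121
  R (1, 6): total = 322
  S (0, 4): total = 297
Minimum is at Q with total 121 blocks.

Q, total 121 blocks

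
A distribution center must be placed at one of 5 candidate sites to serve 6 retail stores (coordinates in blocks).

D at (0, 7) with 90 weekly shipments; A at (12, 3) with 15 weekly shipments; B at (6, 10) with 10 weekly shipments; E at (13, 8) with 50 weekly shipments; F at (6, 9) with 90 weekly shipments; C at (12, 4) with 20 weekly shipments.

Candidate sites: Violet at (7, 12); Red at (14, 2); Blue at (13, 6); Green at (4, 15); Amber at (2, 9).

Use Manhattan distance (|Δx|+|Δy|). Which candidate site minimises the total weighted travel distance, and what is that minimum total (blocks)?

Total weighted distance at each candidate:
  Violet (7, 12): total = 2440
  Red (14, 2): total = 3695
  Blue (13, 6): total = 2490
  Green (4, 15): total = 3350
  Amber (2, 9): total = 1910
Minimum is at Amber with total 1910 blocks.

Amber, total 1910 blocks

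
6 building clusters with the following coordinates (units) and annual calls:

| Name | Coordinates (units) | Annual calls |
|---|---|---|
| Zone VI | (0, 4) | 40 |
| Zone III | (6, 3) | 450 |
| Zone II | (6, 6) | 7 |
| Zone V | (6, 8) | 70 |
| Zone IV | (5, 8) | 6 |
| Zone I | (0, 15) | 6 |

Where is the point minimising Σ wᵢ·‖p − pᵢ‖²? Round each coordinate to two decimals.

(5.51, 3.89)

The minimiser of Σwᵢ‖p−pᵢ‖² is the weighted centroid p* = (Σwᵢpᵢ)/(Σwᵢ).
Σwᵢ = 579.
Σwᵢxᵢ = 40·0 + 450·6 + 7·6 + 70·6 + 6·5 + 6·0 = 3192.
Σwᵢyᵢ = 40·4 + 450·3 + 7·6 + 70·8 + 6·8 + 6·15 = 2250.
x* = 3192/579 = 5.51, y* = 2250/579 = 3.89.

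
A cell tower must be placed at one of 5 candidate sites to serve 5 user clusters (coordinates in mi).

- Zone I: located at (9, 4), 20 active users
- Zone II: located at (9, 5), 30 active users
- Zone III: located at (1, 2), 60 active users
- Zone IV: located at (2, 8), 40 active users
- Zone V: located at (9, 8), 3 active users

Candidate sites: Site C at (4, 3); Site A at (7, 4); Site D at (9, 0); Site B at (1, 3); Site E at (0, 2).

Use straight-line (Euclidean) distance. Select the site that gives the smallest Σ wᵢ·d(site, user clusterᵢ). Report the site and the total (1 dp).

Total weighted distance at each candidate:
  Site C (4, 3): total = 689.9
  Site A (7, 4): total = 756.1
  Site D (9, 0): total = 1174.0
  Site B (1, 3): total = 700.9
  Site E (0, 2): total = 814.4
Minimum is at Site C with total 689.9 mi.

Site C, total 689.9 mi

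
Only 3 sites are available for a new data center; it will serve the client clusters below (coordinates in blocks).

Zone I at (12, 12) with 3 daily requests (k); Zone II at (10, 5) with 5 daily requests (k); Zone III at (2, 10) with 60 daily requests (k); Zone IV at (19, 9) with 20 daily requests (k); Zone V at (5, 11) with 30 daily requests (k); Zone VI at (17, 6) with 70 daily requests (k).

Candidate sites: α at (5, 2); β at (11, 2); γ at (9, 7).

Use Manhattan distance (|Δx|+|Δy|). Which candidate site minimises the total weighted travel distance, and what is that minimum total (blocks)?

γ, total 1749 blocks

Total weighted distance at each candidate:
  α (5, 2): total = 2561
  β (11, 2): total = 2523
  γ (9, 7): total = 1749
Minimum is at γ with total 1749 blocks.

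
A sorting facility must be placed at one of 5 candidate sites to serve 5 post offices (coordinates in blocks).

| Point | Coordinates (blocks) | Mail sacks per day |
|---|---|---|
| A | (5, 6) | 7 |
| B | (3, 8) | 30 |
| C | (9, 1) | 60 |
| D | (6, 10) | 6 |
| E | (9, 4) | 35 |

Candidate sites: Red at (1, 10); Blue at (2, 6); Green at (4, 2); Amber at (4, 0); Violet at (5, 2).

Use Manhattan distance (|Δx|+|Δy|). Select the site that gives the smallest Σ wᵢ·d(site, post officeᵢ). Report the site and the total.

Violet, total 832 blocks

Total weighted distance at each candidate:
  Red (1, 10): total = 1716
  Blue (2, 6): total = 1194
  Green (4, 2): total = 910
  Amber (4, 0): total = 1066
  Violet (5, 2): total = 832
Minimum is at Violet with total 832 blocks.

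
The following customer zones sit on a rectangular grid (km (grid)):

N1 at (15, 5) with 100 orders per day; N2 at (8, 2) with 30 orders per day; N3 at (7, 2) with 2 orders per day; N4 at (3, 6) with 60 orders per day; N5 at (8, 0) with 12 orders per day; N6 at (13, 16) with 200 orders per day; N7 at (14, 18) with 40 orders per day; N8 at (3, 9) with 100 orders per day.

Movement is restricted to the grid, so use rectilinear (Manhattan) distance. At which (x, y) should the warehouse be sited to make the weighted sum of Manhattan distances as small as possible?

Manhattan distance separates: Σwᵢ(|x−xᵢ|+|y−yᵢ|) = Σwᵢ|x−xᵢ| + Σwᵢ|y−yᵢ|, so x and y are optimised independently as 1-D weighted medians.
Total weight W = 544; half = 272.
x-coordinate, sorted with cumulative weight:
  x=3 (N4, w=60) cum 60
  x=3 (N8, w=100) cum 160
  x=7 (N3, w=2) cum 162
  x=8 (N2, w=30) cum 192
  x=8 (N5, w=12) cum 204
  x=13 (N6, w=200) cum 404  ← median
  x=14 (N7, w=40) cum 444
  x=15 (N1, w=100) cum 544
⇒ x* = 13
y-coordinate, sorted with cumulative weight:
  y=0 (N5, w=12) cum 12
  y=2 (N2, w=30) cum 42
  y=2 (N3, w=2) cum 44
  y=5 (N1, w=100) cum 144
  y=6 (N4, w=60) cum 204
  y=9 (N8, w=100) cum 304  ← median
  y=16 (N6, w=200) cum 504
  y=18 (N7, w=40) cum 544
⇒ y* = 9

(13, 9)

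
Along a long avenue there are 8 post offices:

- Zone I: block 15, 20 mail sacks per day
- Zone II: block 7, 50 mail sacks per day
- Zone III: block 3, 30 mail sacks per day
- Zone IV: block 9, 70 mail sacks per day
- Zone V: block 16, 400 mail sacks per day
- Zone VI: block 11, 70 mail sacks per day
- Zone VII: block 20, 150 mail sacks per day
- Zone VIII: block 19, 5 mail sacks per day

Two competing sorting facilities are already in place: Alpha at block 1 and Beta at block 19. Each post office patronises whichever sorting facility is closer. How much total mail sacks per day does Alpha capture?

The indifferent point is the midpoint (1+19)/2 = 10; post offices left of it (closer to Alpha at 1) go to Alpha, those right go to Beta.
  Zone III at 3 (w=30) → Alpha
  Zone II at 7 (w=50) → Alpha
  Zone IV at 9 (w=70) → Alpha
  Zone VI at 11 (w=70) → Beta
  Zone I at 15 (w=20) → Beta
  Zone V at 16 (w=400) → Beta
  Zone VIII at 19 (w=5) → Beta
  Zone VII at 20 (w=150) → Beta
Alpha captures 150; Beta captures 645.

150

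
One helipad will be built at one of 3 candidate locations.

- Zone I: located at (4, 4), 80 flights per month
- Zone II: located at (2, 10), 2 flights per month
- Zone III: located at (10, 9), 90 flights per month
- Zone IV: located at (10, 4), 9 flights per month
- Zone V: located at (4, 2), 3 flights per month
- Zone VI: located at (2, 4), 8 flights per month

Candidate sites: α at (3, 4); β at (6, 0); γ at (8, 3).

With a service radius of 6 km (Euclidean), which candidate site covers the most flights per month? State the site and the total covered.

β, covering 100

Coverage radius r = 6 km; a point is covered iff (Δx)²+(Δy)² ≤ 6² = 36.
  α (3, 4): covers {Zone I, Zone V, Zone VI} → 91
  β (6, 0): covers {Zone I, Zone IV, Zone V, Zone VI} → 100
  γ (8, 3): covers {Zone I, Zone IV, Zone V} → 92
Maximum coverage at β: 100 flights per month.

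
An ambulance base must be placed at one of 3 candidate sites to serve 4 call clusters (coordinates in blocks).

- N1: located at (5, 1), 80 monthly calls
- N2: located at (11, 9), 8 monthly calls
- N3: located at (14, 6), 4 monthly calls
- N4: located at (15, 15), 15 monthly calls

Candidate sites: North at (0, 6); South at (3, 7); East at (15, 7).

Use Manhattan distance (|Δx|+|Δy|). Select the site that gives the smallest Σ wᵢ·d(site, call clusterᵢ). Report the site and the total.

South, total 1068 blocks

Total weighted distance at each candidate:
  North (0, 6): total = 1328
  South (3, 7): total = 1068
  East (15, 7): total = 1456
Minimum is at South with total 1068 blocks.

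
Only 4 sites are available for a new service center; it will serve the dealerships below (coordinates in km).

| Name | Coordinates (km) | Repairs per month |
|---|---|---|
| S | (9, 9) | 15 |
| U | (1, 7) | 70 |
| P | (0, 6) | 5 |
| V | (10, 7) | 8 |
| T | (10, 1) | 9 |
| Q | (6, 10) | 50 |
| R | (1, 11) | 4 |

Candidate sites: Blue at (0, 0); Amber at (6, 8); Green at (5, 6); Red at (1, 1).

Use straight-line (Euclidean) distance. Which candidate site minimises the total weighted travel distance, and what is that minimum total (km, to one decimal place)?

Amber, total 664.9 km

Total weighted distance at each candidate:
  Blue (0, 0): total = 1531.3
  Amber (6, 8): total = 664.9
  Green (5, 6): total = 724.8
  Red (1, 1): total = 1337.5
Minimum is at Amber with total 664.9 km.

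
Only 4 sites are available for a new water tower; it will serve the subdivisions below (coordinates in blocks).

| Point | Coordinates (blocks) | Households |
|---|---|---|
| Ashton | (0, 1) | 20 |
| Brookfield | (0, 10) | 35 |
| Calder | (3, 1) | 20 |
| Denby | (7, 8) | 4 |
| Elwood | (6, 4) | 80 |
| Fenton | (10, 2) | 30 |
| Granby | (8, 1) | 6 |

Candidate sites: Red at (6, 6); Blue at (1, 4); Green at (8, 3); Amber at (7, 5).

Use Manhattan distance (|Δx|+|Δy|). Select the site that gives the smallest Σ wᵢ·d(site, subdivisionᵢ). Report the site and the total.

Total weighted distance at each candidate:
  Red (6, 6): total = 1184
  Blue (1, 4): total = 1255
  Green (8, 3): total = 1231
  Amber (7, 5): total = 1182
Minimum is at Amber with total 1182 blocks.

Amber, total 1182 blocks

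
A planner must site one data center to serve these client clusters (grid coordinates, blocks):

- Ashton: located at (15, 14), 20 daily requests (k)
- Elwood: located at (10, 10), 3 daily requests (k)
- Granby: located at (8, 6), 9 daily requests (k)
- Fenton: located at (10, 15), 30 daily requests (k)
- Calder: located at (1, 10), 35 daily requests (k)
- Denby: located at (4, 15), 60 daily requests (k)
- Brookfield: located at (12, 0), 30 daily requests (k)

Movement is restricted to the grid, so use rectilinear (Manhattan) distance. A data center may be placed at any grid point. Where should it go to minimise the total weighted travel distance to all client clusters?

Manhattan distance separates: Σwᵢ(|x−xᵢ|+|y−yᵢ|) = Σwᵢ|x−xᵢ| + Σwᵢ|y−yᵢ|, so x and y are optimised independently as 1-D weighted medians.
Total weight W = 187; half = 93.5.
x-coordinate, sorted with cumulative weight:
  x=1 (Calder, w=35) cum 35
  x=4 (Denby, w=60) cum 95  ← median
  x=8 (Granby, w=9) cum 104
  x=10 (Elwood, w=3) cum 107
  x=10 (Fenton, w=30) cum 137
  x=12 (Brookfield, w=30) cum 167
  x=15 (Ashton, w=20) cum 187
⇒ x* = 4
y-coordinate, sorted with cumulative weight:
  y=0 (Brookfield, w=30) cum 30
  y=6 (Granby, w=9) cum 39
  y=10 (Elwood, w=3) cum 42
  y=10 (Calder, w=35) cum 77
  y=14 (Ashton, w=20) cum 97  ← median
  y=15 (Fenton, w=30) cum 127
  y=15 (Denby, w=60) cum 187
⇒ y* = 14

(4, 14)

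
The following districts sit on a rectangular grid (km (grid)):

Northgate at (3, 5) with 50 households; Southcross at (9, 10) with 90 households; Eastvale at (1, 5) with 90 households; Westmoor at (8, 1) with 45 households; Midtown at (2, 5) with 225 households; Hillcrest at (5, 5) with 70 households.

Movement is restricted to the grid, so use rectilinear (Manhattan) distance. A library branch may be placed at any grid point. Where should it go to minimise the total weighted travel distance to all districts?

Manhattan distance separates: Σwᵢ(|x−xᵢ|+|y−yᵢ|) = Σwᵢ|x−xᵢ| + Σwᵢ|y−yᵢ|, so x and y are optimised independently as 1-D weighted medians.
Total weight W = 570; half = 285.
x-coordinate, sorted with cumulative weight:
  x=1 (Eastvale, w=90) cum 90
  x=2 (Midtown, w=225) cum 315  ← median
  x=3 (Northgate, w=50) cum 365
  x=5 (Hillcrest, w=70) cum 435
  x=8 (Westmoor, w=45) cum 480
  x=9 (Southcross, w=90) cum 570
⇒ x* = 2
y-coordinate, sorted with cumulative weight:
  y=1 (Westmoor, w=45) cum 45
  y=5 (Northgate, w=50) cum 95
  y=5 (Eastvale, w=90) cum 185
  y=5 (Midtown, w=225) cum 410  ← median
  y=5 (Hillcrest, w=70) cum 480
  y=10 (Southcross, w=90) cum 570
⇒ y* = 5

(2, 5)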